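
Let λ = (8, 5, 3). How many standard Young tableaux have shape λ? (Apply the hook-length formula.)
# SYT of shape (8, 5, 3) = 112112

Hook-length formula: f^λ = n! / Π hook(c), product over all cells c of the Young diagram. For λ = (8, 5, 3), n = 16 boxes. Hook lengths by row (left-to-right, top-to-bottom): [10, 9, 8, 6, 5, 3, 2, 1]; [6, 5, 4, 2, 1]; [3, 2, 1]. Product of hooks = 186624000. So f^λ = 16! / 186624000 = 20922789888000 / 186624000 = 112112.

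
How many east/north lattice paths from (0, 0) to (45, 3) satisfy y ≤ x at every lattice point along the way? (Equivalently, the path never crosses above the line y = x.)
Number of paths = 16168

By the reflection principle (André's argument), the number of monotone paths to (45, 3) with n ≤ m that never go above y = x is C(48, 45) − C(48, 46) = 17296 − 1128 = 16168.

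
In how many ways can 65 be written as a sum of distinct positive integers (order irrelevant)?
q(65) = 18200

A partition into distinct parts is a strictly decreasing sequence summing to n. The recurrence d(n, m) = d(n, m−1) + d(n−m, m−1) (use part m at most once) with q(n) = d(n, n) gives q(65) = 18200. (Euler's theorem: # distinct-part partitions = # odd-part partitions.)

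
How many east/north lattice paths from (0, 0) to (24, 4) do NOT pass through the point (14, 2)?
Number of paths = 12555

Total paths from (0, 0) to (24, 4): C(28, 24) = 20475. Paths through (14, 2): (paths (0, 0) → (14, 2)) × (paths (14, 2) → (24, 4)) = C(16, 14) · C(12, 10) = 120 · 66 = 7920. Avoidance count = 20475 − 7920 = 12555.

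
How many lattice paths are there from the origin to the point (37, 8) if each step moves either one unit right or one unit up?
Number of paths = 215553195

A monotone lattice path from (0, 0) to (37, 8) consists of 37 east steps and 8 north steps in some order, so it is determined by which 37 of the 45 steps are east. The count is C(45, 37) = 215553195.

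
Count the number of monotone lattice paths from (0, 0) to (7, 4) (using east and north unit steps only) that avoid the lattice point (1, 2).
Number of paths = 246

Total paths from (0, 0) to (7, 4): C(11, 7) = 330. Paths through (1, 2): (paths (0, 0) → (1, 2)) × (paths (1, 2) → (7, 4)) = C(3, 1) · C(8, 6) = 3 · 28 = 84. Avoidance count = 330 − 84 = 246.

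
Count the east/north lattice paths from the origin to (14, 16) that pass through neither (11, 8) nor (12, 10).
Number of paths = 121194445

Inclusion–exclusion. Total paths: C(30, 14) = 145422675. Through P₁: C(19, 11)·C(11, 3) = 12471030. Through P₂: C(22, 12)·C(8, 2) = 18106088. Since P₁ is strictly southwest of P₂, a monotone path through both must visit P₁ then P₂; paths through both = C(19, 11)·C(3, 1)·C(8, 2) = 6348888. Avoid both = 145422675 − 12471030 − 18106088 + 6348888 = 121194445.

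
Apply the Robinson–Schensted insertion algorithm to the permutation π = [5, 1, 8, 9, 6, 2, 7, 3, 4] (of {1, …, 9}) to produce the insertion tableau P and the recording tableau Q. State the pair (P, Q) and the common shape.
P = [1, 2, 3, 4] / [5, 6, 7] / [8, 9];  Q = [1, 3, 4, 9] / [2, 5, 7] / [6, 8];  common shape = (4, 3, 2)

Row-insert the values π_1, π_2, … into P one at a time, bumping the leftmost entry strictly greater than the inserted value down to the next row. The recording tableau Q records, in position (i, j), the step at which that cell was added to P.
  Insert 5 (step 1): P = [5];  Q = [1]
  Insert 1 (step 2): P = [1] / [5];  Q = [1] / [2]
  Insert 8 (step 3): P = [1, 8] / [5];  Q = [1, 3] / [2]
  Insert 9 (step 4): P = [1, 8, 9] / [5];  Q = [1, 3, 4] / [2]
  Insert 6 (step 5): P = [1, 6, 9] / [5, 8];  Q = [1, 3, 4] / [2, 5]
  Insert 2 (step 6): P = [1, 2, 9] / [5, 6] / [8];  Q = [1, 3, 4] / [2, 5] / [6]
  Insert 7 (step 7): P = [1, 2, 7] / [5, 6, 9] / [8];  Q = [1, 3, 4] / [2, 5, 7] / [6]
  Insert 3 (step 8): P = [1, 2, 3] / [5, 6, 7] / [8, 9];  Q = [1, 3, 4] / [2, 5, 7] / [6, 8]
  Insert 4 (step 9): P = [1, 2, 3, 4] / [5, 6, 7] / [8, 9];  Q = [1, 3, 4, 9] / [2, 5, 7] / [6, 8]
Final shape: (4, 3, 2).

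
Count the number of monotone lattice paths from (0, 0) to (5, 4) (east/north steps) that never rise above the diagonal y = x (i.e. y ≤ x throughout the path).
Number of paths = 42

By the reflection principle (André's argument), the number of monotone paths to (5, 4) with n ≤ m that never go above y = x is C(9, 5) − C(9, 6) = 126 − 84 = 42.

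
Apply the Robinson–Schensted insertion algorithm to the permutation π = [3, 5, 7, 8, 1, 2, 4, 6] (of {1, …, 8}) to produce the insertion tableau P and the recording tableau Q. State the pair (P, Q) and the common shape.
P = [1, 2, 4, 6] / [3, 5, 7, 8];  Q = [1, 2, 3, 4] / [5, 6, 7, 8];  common shape = (4, 4)

Row-insert the values π_1, π_2, … into P one at a time, bumping the leftmost entry strictly greater than the inserted value down to the next row. The recording tableau Q records, in position (i, j), the step at which that cell was added to P.
  Insert 3 (step 1): P = [3];  Q = [1]
  Insert 5 (step 2): P = [3, 5];  Q = [1, 2]
  Insert 7 (step 3): P = [3, 5, 7];  Q = [1, 2, 3]
  Insert 8 (step 4): P = [3, 5, 7, 8];  Q = [1, 2, 3, 4]
  Insert 1 (step 5): P = [1, 5, 7, 8] / [3];  Q = [1, 2, 3, 4] / [5]
  Insert 2 (step 6): P = [1, 2, 7, 8] / [3, 5];  Q = [1, 2, 3, 4] / [5, 6]
  Insert 4 (step 7): P = [1, 2, 4, 8] / [3, 5, 7];  Q = [1, 2, 3, 4] / [5, 6, 7]
  Insert 6 (step 8): P = [1, 2, 4, 6] / [3, 5, 7, 8];  Q = [1, 2, 3, 4] / [5, 6, 7, 8]
Final shape: (4, 4).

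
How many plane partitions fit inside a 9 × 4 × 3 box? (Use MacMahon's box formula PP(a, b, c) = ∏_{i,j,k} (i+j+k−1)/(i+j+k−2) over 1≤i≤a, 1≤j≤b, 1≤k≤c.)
PP(9, 4, 3) = 13026013

Evaluate the triple product over i = 1..9, j = 1..4, k = 1..3. The factors are (2/1) · (3/2) · (4/3) · (3/2) · (4/3) · (5/4) · (4/3) · (5/4) · … (108 factors total). The numerators and denominators telescope so the product is an integer; carrying out the multiplication exactly gives PP(9, 4, 3) = 13026013.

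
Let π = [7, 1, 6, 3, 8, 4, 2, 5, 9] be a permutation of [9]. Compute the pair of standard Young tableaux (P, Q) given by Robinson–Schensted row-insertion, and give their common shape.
P = [1, 2, 4, 5, 9] / [3, 8] / [6] / [7];  Q = [1, 3, 5, 8, 9] / [2, 6] / [4] / [7];  common shape = (5, 2, 1, 1)

Row-insert the values π_1, π_2, … into P one at a time, bumping the leftmost entry strictly greater than the inserted value down to the next row. The recording tableau Q records, in position (i, j), the step at which that cell was added to P.
  Insert 7 (step 1): P = [7];  Q = [1]
  Insert 1 (step 2): P = [1] / [7];  Q = [1] / [2]
  Insert 6 (step 3): P = [1, 6] / [7];  Q = [1, 3] / [2]
  Insert 3 (step 4): P = [1, 3] / [6] / [7];  Q = [1, 3] / [2] / [4]
  Insert 8 (step 5): P = [1, 3, 8] / [6] / [7];  Q = [1, 3, 5] / [2] / [4]
  Insert 4 (step 6): P = [1, 3, 4] / [6, 8] / [7];  Q = [1, 3, 5] / [2, 6] / [4]
  Insert 2 (step 7): P = [1, 2, 4] / [3, 8] / [6] / [7];  Q = [1, 3, 5] / [2, 6] / [4] / [7]
  Insert 5 (step 8): P = [1, 2, 4, 5] / [3, 8] / [6] / [7];  Q = [1, 3, 5, 8] / [2, 6] / [4] / [7]
  Insert 9 (step 9): P = [1, 2, 4, 5, 9] / [3, 8] / [6] / [7];  Q = [1, 3, 5, 8, 9] / [2, 6] / [4] / [7]
Final shape: (5, 2, 1, 1).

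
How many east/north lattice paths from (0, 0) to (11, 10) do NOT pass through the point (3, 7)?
Number of paths = 332916

Total paths from (0, 0) to (11, 10): C(21, 11) = 352716. Paths through (3, 7): (paths (0, 0) → (3, 7)) × (paths (3, 7) → (11, 10)) = C(10, 3) · C(11, 8) = 120 · 165 = 19800. Avoidance count = 352716 − 19800 = 332916.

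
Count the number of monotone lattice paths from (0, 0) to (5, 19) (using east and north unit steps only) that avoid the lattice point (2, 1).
Number of paths = 38514

Total paths from (0, 0) to (5, 19): C(24, 5) = 42504. Paths through (2, 1): (paths (0, 0) → (2, 1)) × (paths (2, 1) → (5, 19)) = C(3, 2) · C(21, 3) = 3 · 1330 = 3990. Avoidance count = 42504 − 3990 = 38514.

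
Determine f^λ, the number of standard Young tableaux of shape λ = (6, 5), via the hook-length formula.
# SYT of shape (6, 5) = 132

Hook-length formula: f^λ = n! / Π hook(c), product over all cells c of the Young diagram. For λ = (6, 5), n = 11 boxes. Hook lengths by row (left-to-right, top-to-bottom): [7, 6, 5, 4, 3, 1]; [5, 4, 3, 2, 1]. Product of hooks = 302400. So f^λ = 11! / 302400 = 39916800 / 302400 = 132.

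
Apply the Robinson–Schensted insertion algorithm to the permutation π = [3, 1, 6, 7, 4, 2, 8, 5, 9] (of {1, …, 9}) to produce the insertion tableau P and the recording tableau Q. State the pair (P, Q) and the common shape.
P = [1, 2, 5, 8, 9] / [3, 4, 7] / [6];  Q = [1, 3, 4, 7, 9] / [2, 5, 8] / [6];  common shape = (5, 3, 1)

Row-insert the values π_1, π_2, … into P one at a time, bumping the leftmost entry strictly greater than the inserted value down to the next row. The recording tableau Q records, in position (i, j), the step at which that cell was added to P.
  Insert 3 (step 1): P = [3];  Q = [1]
  Insert 1 (step 2): P = [1] / [3];  Q = [1] / [2]
  Insert 6 (step 3): P = [1, 6] / [3];  Q = [1, 3] / [2]
  Insert 7 (step 4): P = [1, 6, 7] / [3];  Q = [1, 3, 4] / [2]
  Insert 4 (step 5): P = [1, 4, 7] / [3, 6];  Q = [1, 3, 4] / [2, 5]
  Insert 2 (step 6): P = [1, 2, 7] / [3, 4] / [6];  Q = [1, 3, 4] / [2, 5] / [6]
  Insert 8 (step 7): P = [1, 2, 7, 8] / [3, 4] / [6];  Q = [1, 3, 4, 7] / [2, 5] / [6]
  Insert 5 (step 8): P = [1, 2, 5, 8] / [3, 4, 7] / [6];  Q = [1, 3, 4, 7] / [2, 5, 8] / [6]
  Insert 9 (step 9): P = [1, 2, 5, 8, 9] / [3, 4, 7] / [6];  Q = [1, 3, 4, 7, 9] / [2, 5, 8] / [6]
Final shape: (5, 3, 1).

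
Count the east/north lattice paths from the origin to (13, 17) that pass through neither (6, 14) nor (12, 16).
Number of paths = 56435700

Inclusion–exclusion. Total paths: C(30, 13) = 119759850. Through P₁: C(20, 6)·C(10, 7) = 4651200. Through P₂: C(28, 12)·C(2, 1) = 60843510. Since P₁ is strictly southwest of P₂, a monotone path through both must visit P₁ then P₂; paths through both = C(20, 6)·C(8, 6)·C(2, 1) = 2170560. Avoid both = 119759850 − 4651200 − 60843510 + 2170560 = 56435700.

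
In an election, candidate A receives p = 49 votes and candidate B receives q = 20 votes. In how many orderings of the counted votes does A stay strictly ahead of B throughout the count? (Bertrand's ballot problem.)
Strict-lead orderings = 48598897579886940

Total orderings of the 69 votes with 49 for A: C(69, 49) = 115631859759041340. By the Bertrand ballot formula (Cycle Lemma / reflection principle), the number of orderings in which A is strictly ahead of B throughout is (p − q)/(p + q) · C(p + q, p) = (49 − 20)/(49 + 20) · 115631859759041340 = 48598897579886940.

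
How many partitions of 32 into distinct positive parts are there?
q(32) = 390

A partition into distinct parts is a strictly decreasing sequence summing to n. The recurrence d(n, m) = d(n, m−1) + d(n−m, m−1) (use part m at most once) with q(n) = d(n, n) gives q(32) = 390. (Euler's theorem: # distinct-part partitions = # odd-part partitions.)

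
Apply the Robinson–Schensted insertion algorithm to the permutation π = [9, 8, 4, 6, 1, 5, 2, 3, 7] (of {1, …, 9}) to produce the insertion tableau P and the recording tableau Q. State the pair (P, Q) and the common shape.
P = [1, 2, 3, 7] / [4, 5] / [6] / [8] / [9];  Q = [1, 4, 8, 9] / [2, 6] / [3] / [5] / [7];  common shape = (4, 2, 1, 1, 1)

Row-insert the values π_1, π_2, … into P one at a time, bumping the leftmost entry strictly greater than the inserted value down to the next row. The recording tableau Q records, in position (i, j), the step at which that cell was added to P.
  Insert 9 (step 1): P = [9];  Q = [1]
  Insert 8 (step 2): P = [8] / [9];  Q = [1] / [2]
  Insert 4 (step 3): P = [4] / [8] / [9];  Q = [1] / [2] / [3]
  Insert 6 (step 4): P = [4, 6] / [8] / [9];  Q = [1, 4] / [2] / [3]
  Insert 1 (step 5): P = [1, 6] / [4] / [8] / [9];  Q = [1, 4] / [2] / [3] / [5]
  Insert 5 (step 6): P = [1, 5] / [4, 6] / [8] / [9];  Q = [1, 4] / [2, 6] / [3] / [5]
  Insert 2 (step 7): P = [1, 2] / [4, 5] / [6] / [8] / [9];  Q = [1, 4] / [2, 6] / [3] / [5] / [7]
  Insert 3 (step 8): P = [1, 2, 3] / [4, 5] / [6] / [8] / [9];  Q = [1, 4, 8] / [2, 6] / [3] / [5] / [7]
  Insert 7 (step 9): P = [1, 2, 3, 7] / [4, 5] / [6] / [8] / [9];  Q = [1, 4, 8, 9] / [2, 6] / [3] / [5] / [7]
Final shape: (4, 2, 1, 1, 1).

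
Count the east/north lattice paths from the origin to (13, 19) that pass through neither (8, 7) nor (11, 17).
Number of paths = 189751200

Inclusion–exclusion. Total paths: C(32, 13) = 347373600. Through P₁: C(15, 8)·C(17, 5) = 39819780. Through P₂: C(28, 11)·C(4, 2) = 128845080. Since P₁ is strictly southwest of P₂, a monotone path through both must visit P₁ then P₂; paths through both = C(15, 8)·C(13, 3)·C(4, 2) = 11042460. Avoid both = 347373600 − 39819780 − 128845080 + 11042460 = 189751200.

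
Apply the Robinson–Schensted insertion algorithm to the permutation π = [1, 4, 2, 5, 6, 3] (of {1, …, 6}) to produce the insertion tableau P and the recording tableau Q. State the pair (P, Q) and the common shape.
P = [1, 2, 3, 6] / [4, 5];  Q = [1, 2, 4, 5] / [3, 6];  common shape = (4, 2)

Row-insert the values π_1, π_2, … into P one at a time, bumping the leftmost entry strictly greater than the inserted value down to the next row. The recording tableau Q records, in position (i, j), the step at which that cell was added to P.
  Insert 1 (step 1): P = [1];  Q = [1]
  Insert 4 (step 2): P = [1, 4];  Q = [1, 2]
  Insert 2 (step 3): P = [1, 2] / [4];  Q = [1, 2] / [3]
  Insert 5 (step 4): P = [1, 2, 5] / [4];  Q = [1, 2, 4] / [3]
  Insert 6 (step 5): P = [1, 2, 5, 6] / [4];  Q = [1, 2, 4, 5] / [3]
  Insert 3 (step 6): P = [1, 2, 3, 6] / [4, 5];  Q = [1, 2, 4, 5] / [3, 6]
Final shape: (4, 2).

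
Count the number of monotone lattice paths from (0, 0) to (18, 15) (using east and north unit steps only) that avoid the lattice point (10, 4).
Number of paths = 961500738

Total paths from (0, 0) to (18, 15): C(33, 18) = 1037158320. Paths through (10, 4): (paths (0, 0) → (10, 4)) × (paths (10, 4) → (18, 15)) = C(14, 10) · C(19, 8) = 1001 · 75582 = 75657582. Avoidance count = 1037158320 − 75657582 = 961500738.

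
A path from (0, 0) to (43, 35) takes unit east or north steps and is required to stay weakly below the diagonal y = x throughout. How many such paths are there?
Number of paths = 3710403645287770668510

By the reflection principle (André's argument), the number of monotone paths to (43, 35) with n ≤ m that never go above y = x is C(78, 43) − C(78, 44) = 18139751154740212157160 − 14429347509452441488650 = 3710403645287770668510.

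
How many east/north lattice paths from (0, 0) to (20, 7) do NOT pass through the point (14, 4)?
Number of paths = 630990

Total paths from (0, 0) to (20, 7): C(27, 20) = 888030. Paths through (14, 4): (paths (0, 0) → (14, 4)) × (paths (14, 4) → (20, 7)) = C(18, 14) · C(9, 6) = 3060 · 84 = 257040. Avoidance count = 888030 − 257040 = 630990.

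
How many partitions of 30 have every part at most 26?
p(30, parts ≤ 26) = 5597

Use the recurrence p(n, m) = p(n, m−1) + p(n−m, m): either the largest part is < m (count p(n, m−1)) or the largest part is exactly m (remove one copy of m, count p(n−m, m)). With p(0, ·) = 1 this gives p(30, parts ≤ 26) = 5597. (By conjugating Young diagrams, this also counts partitions of 30 into at most 26 parts.)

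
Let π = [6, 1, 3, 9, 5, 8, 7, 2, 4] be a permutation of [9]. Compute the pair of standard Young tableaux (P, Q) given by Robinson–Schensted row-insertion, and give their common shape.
P = [1, 2, 4, 7] / [3, 5] / [6, 8] / [9];  Q = [1, 3, 4, 6] / [2, 5] / [7, 9] / [8];  common shape = (4, 2, 2, 1)

Row-insert the values π_1, π_2, … into P one at a time, bumping the leftmost entry strictly greater than the inserted value down to the next row. The recording tableau Q records, in position (i, j), the step at which that cell was added to P.
  Insert 6 (step 1): P = [6];  Q = [1]
  Insert 1 (step 2): P = [1] / [6];  Q = [1] / [2]
  Insert 3 (step 3): P = [1, 3] / [6];  Q = [1, 3] / [2]
  Insert 9 (step 4): P = [1, 3, 9] / [6];  Q = [1, 3, 4] / [2]
  Insert 5 (step 5): P = [1, 3, 5] / [6, 9];  Q = [1, 3, 4] / [2, 5]
  Insert 8 (step 6): P = [1, 3, 5, 8] / [6, 9];  Q = [1, 3, 4, 6] / [2, 5]
  Insert 7 (step 7): P = [1, 3, 5, 7] / [6, 8] / [9];  Q = [1, 3, 4, 6] / [2, 5] / [7]
  Insert 2 (step 8): P = [1, 2, 5, 7] / [3, 8] / [6] / [9];  Q = [1, 3, 4, 6] / [2, 5] / [7] / [8]
  Insert 4 (step 9): P = [1, 2, 4, 7] / [3, 5] / [6, 8] / [9];  Q = [1, 3, 4, 6] / [2, 5] / [7, 9] / [8]
Final shape: (4, 2, 2, 1).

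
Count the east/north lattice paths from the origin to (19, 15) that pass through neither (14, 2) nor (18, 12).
Number of paths = 1509446940

Inclusion–exclusion. Total paths: C(34, 19) = 1855967520. Through P₁: C(16, 14)·C(18, 5) = 1028160. Through P₂: C(30, 18)·C(4, 1) = 345972900. Since P₁ is strictly southwest of P₂, a monotone path through both must visit P₁ then P₂; paths through both = C(16, 14)·C(14, 4)·C(4, 1) = 480480. Avoid both = 1855967520 − 1028160 − 345972900 + 480480 = 1509446940.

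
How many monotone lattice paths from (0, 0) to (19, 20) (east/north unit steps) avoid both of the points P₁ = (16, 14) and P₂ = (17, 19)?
Number of paths = 33532878060

Inclusion–exclusion. Total paths: C(39, 19) = 68923264410. Through P₁: C(30, 16)·C(9, 3) = 12215504700. Through P₂: C(36, 17)·C(3, 2) = 25792489800. Since P₁ is strictly southwest of P₂, a monotone path through both must visit P₁ then P₂; paths through both = C(30, 16)·C(6, 1)·C(3, 2) = 2617608150. Avoid both = 68923264410 − 12215504700 − 25792489800 + 2617608150 = 33532878060.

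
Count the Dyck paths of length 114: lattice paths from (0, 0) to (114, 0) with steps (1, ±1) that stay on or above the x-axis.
C_57 = 26700952856774851904245220912664

These Dyck paths are counted by the Catalan number C_n = (1/(n + 1)) · C(2n, n). For n = 57: C_57 = (1/58) · C(114, 57) = 1548655265692941410446222812934512/58 = 26700952856774851904245220912664.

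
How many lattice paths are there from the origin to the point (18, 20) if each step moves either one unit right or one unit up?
Number of paths = 33578000610

A monotone lattice path from (0, 0) to (18, 20) consists of 18 east steps and 20 north steps in some order, so it is determined by which 18 of the 38 steps are east. The count is C(38, 18) = 33578000610.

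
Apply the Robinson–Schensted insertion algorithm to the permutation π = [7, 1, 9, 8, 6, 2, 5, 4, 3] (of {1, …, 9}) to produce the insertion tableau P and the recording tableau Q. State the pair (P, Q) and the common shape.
P = [1, 2, 3] / [4, 8] / [5] / [6] / [7] / [9];  Q = [1, 3, 7] / [2, 4] / [5] / [6] / [8] / [9];  common shape = (3, 2, 1, 1, 1, 1)

Row-insert the values π_1, π_2, … into P one at a time, bumping the leftmost entry strictly greater than the inserted value down to the next row. The recording tableau Q records, in position (i, j), the step at which that cell was added to P.
  Insert 7 (step 1): P = [7];  Q = [1]
  Insert 1 (step 2): P = [1] / [7];  Q = [1] / [2]
  Insert 9 (step 3): P = [1, 9] / [7];  Q = [1, 3] / [2]
  Insert 8 (step 4): P = [1, 8] / [7, 9];  Q = [1, 3] / [2, 4]
  Insert 6 (step 5): P = [1, 6] / [7, 8] / [9];  Q = [1, 3] / [2, 4] / [5]
  Insert 2 (step 6): P = [1, 2] / [6, 8] / [7] / [9];  Q = [1, 3] / [2, 4] / [5] / [6]
  Insert 5 (step 7): P = [1, 2, 5] / [6, 8] / [7] / [9];  Q = [1, 3, 7] / [2, 4] / [5] / [6]
  Insert 4 (step 8): P = [1, 2, 4] / [5, 8] / [6] / [7] / [9];  Q = [1, 3, 7] / [2, 4] / [5] / [6] / [8]
  Insert 3 (step 9): P = [1, 2, 3] / [4, 8] / [5] / [6] / [7] / [9];  Q = [1, 3, 7] / [2, 4] / [5] / [6] / [8] / [9]
Final shape: (3, 2, 1, 1, 1, 1).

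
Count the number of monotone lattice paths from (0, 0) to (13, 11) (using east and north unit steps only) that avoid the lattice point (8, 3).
Number of paths = 2283789

Total paths from (0, 0) to (13, 11): C(24, 13) = 2496144. Paths through (8, 3): (paths (0, 0) → (8, 3)) × (paths (8, 3) → (13, 11)) = C(11, 8) · C(13, 5) = 165 · 1287 = 212355. Avoidance count = 2496144 − 212355 = 2283789.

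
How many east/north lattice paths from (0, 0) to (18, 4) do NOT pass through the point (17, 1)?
Number of paths = 7243

Total paths from (0, 0) to (18, 4): C(22, 18) = 7315. Paths through (17, 1): (paths (0, 0) → (17, 1)) × (paths (17, 1) → (18, 4)) = C(18, 17) · C(4, 1) = 18 · 4 = 72. Avoidance count = 7315 − 72 = 7243.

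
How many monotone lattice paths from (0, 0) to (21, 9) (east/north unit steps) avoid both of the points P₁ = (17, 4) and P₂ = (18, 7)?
Number of paths = 8985440

Inclusion–exclusion. Total paths: C(30, 21) = 14307150. Through P₁: C(21, 17)·C(9, 4) = 754110. Through P₂: C(25, 18)·C(5, 3) = 4807000. Since P₁ is strictly southwest of P₂, a monotone path through both must visit P₁ then P₂; paths through both = C(21, 17)·C(4, 1)·C(5, 3) = 239400. Avoid both = 14307150 − 754110 − 4807000 + 239400 = 8985440.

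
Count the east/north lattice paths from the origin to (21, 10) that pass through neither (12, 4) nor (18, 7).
Number of paths = 28686665

Inclusion–exclusion. Total paths: C(31, 21) = 44352165. Through P₁: C(16, 12)·C(15, 9) = 9109100. Through P₂: C(25, 18)·C(6, 3) = 9614000. Since P₁ is strictly southwest of P₂, a monotone path through both must visit P₁ then P₂; paths through both = C(16, 12)·C(9, 6)·C(6, 3) = 3057600. Avoid both = 44352165 − 9109100 − 9614000 + 3057600 = 28686665.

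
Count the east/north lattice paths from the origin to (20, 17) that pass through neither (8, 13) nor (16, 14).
Number of paths = 10509322635

Inclusion–exclusion. Total paths: C(37, 20) = 15905368710. Through P₁: C(21, 8)·C(16, 12) = 370351800. Through P₂: C(30, 16)·C(7, 4) = 5089793625. Since P₁ is strictly southwest of P₂, a monotone path through both must visit P₁ then P₂; paths through both = C(21, 8)·C(9, 8)·C(7, 4) = 64099350. Avoid both = 15905368710 − 370351800 − 5089793625 + 64099350 = 10509322635.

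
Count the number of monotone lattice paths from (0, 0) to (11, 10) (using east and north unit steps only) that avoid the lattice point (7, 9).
Number of paths = 295516

Total paths from (0, 0) to (11, 10): C(21, 11) = 352716. Paths through (7, 9): (paths (0, 0) → (7, 9)) × (paths (7, 9) → (11, 10)) = C(16, 7) · C(5, 4) = 11440 · 5 = 57200. Avoidance count = 352716 − 57200 = 295516.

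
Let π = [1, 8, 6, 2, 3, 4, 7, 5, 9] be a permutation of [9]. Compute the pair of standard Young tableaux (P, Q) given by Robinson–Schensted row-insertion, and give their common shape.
P = [1, 2, 3, 4, 5, 9] / [6, 7] / [8];  Q = [1, 2, 5, 6, 7, 9] / [3, 8] / [4];  common shape = (6, 2, 1)

Row-insert the values π_1, π_2, … into P one at a time, bumping the leftmost entry strictly greater than the inserted value down to the next row. The recording tableau Q records, in position (i, j), the step at which that cell was added to P.
  Insert 1 (step 1): P = [1];  Q = [1]
  Insert 8 (step 2): P = [1, 8];  Q = [1, 2]
  Insert 6 (step 3): P = [1, 6] / [8];  Q = [1, 2] / [3]
  Insert 2 (step 4): P = [1, 2] / [6] / [8];  Q = [1, 2] / [3] / [4]
  Insert 3 (step 5): P = [1, 2, 3] / [6] / [8];  Q = [1, 2, 5] / [3] / [4]
  Insert 4 (step 6): P = [1, 2, 3, 4] / [6] / [8];  Q = [1, 2, 5, 6] / [3] / [4]
  Insert 7 (step 7): P = [1, 2, 3, 4, 7] / [6] / [8];  Q = [1, 2, 5, 6, 7] / [3] / [4]
  Insert 5 (step 8): P = [1, 2, 3, 4, 5] / [6, 7] / [8];  Q = [1, 2, 5, 6, 7] / [3, 8] / [4]
  Insert 9 (step 9): P = [1, 2, 3, 4, 5, 9] / [6, 7] / [8];  Q = [1, 2, 5, 6, 7, 9] / [3, 8] / [4]
Final shape: (6, 2, 1).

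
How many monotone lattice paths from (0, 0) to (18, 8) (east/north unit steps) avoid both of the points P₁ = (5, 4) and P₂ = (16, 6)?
Number of paths = 873685

Inclusion–exclusion. Total paths: C(26, 18) = 1562275. Through P₁: C(9, 5)·C(17, 13) = 299880. Through P₂: C(22, 16)·C(4, 2) = 447678. Since P₁ is strictly southwest of P₂, a monotone path through both must visit P₁ then P₂; paths through both = C(9, 5)·C(13, 11)·C(4, 2) = 58968. Avoid both = 1562275 − 299880 − 447678 + 58968 = 873685.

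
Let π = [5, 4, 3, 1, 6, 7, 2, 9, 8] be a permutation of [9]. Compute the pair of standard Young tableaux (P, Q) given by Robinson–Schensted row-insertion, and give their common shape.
P = [1, 2, 7, 8] / [3, 6, 9] / [4] / [5];  Q = [1, 5, 6, 8] / [2, 7, 9] / [3] / [4];  common shape = (4, 3, 1, 1)

Row-insert the values π_1, π_2, … into P one at a time, bumping the leftmost entry strictly greater than the inserted value down to the next row. The recording tableau Q records, in position (i, j), the step at which that cell was added to P.
  Insert 5 (step 1): P = [5];  Q = [1]
  Insert 4 (step 2): P = [4] / [5];  Q = [1] / [2]
  Insert 3 (step 3): P = [3] / [4] / [5];  Q = [1] / [2] / [3]
  Insert 1 (step 4): P = [1] / [3] / [4] / [5];  Q = [1] / [2] / [3] / [4]
  Insert 6 (step 5): P = [1, 6] / [3] / [4] / [5];  Q = [1, 5] / [2] / [3] / [4]
  Insert 7 (step 6): P = [1, 6, 7] / [3] / [4] / [5];  Q = [1, 5, 6] / [2] / [3] / [4]
  Insert 2 (step 7): P = [1, 2, 7] / [3, 6] / [4] / [5];  Q = [1, 5, 6] / [2, 7] / [3] / [4]
  Insert 9 (step 8): P = [1, 2, 7, 9] / [3, 6] / [4] / [5];  Q = [1, 5, 6, 8] / [2, 7] / [3] / [4]
  Insert 8 (step 9): P = [1, 2, 7, 8] / [3, 6, 9] / [4] / [5];  Q = [1, 5, 6, 8] / [2, 7, 9] / [3] / [4]
Final shape: (4, 3, 1, 1).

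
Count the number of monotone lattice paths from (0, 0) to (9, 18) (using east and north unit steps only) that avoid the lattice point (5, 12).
Number of paths = 3387345

Total paths from (0, 0) to (9, 18): C(27, 9) = 4686825. Paths through (5, 12): (paths (0, 0) → (5, 12)) × (paths (5, 12) → (9, 18)) = C(17, 5) · C(10, 4) = 6188 · 210 = 1299480. Avoidance count = 4686825 − 1299480 = 3387345.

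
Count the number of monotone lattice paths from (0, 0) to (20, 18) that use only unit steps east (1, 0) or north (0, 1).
Number of paths = 33578000610

A monotone lattice path from (0, 0) to (20, 18) consists of 20 east steps and 18 north steps in some order, so it is determined by which 20 of the 38 steps are east. The count is C(38, 20) = 33578000610.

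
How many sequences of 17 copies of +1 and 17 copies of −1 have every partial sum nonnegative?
C_17 = 129644790

These ballot sequences are counted by the Catalan number C_n = (1/(n + 1)) · C(2n, n). For n = 17: C_17 = (1/18) · C(34, 17) = 2333606220/18 = 129644790.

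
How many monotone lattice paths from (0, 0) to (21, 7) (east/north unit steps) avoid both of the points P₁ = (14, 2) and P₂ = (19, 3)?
Number of paths = 1076700

Inclusion–exclusion. Total paths: C(28, 21) = 1184040. Through P₁: C(16, 14)·C(12, 7) = 95040. Through P₂: C(22, 19)·C(6, 2) = 23100. Since P₁ is strictly southwest of P₂, a monotone path through both must visit P₁ then P₂; paths through both = C(16, 14)·C(6, 5)·C(6, 2) = 10800. Avoid both = 1184040 − 95040 − 23100 + 10800 = 1076700.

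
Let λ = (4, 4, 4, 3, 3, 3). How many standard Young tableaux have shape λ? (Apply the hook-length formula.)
# SYT of shape (4, 4, 4, 3, 3, 3) = 27713400

Hook-length formula: f^λ = n! / Π hook(c), product over all cells c of the Young diagram. For λ = (4, 4, 4, 3, 3, 3), n = 21 boxes. Hook lengths by row (left-to-right, top-to-bottom): [9, 8, 7, 3]; [8, 7, 6, 2]; [7, 6, 5, 1]; [5, 4, 3]; [4, 3, 2]; [3, 2, 1]. Product of hooks = 1843546521600. So f^λ = 21! / 1843546521600 = 51090942171709440000 / 1843546521600 = 27713400.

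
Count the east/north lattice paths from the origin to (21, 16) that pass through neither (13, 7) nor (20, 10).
Number of paths = 10846065165

Inclusion–exclusion. Total paths: C(37, 21) = 12875774670. Through P₁: C(20, 13)·C(17, 8) = 1884511200. Through P₂: C(30, 20)·C(7, 1) = 210315105. Since P₁ is strictly southwest of P₂, a monotone path through both must visit P₁ then P₂; paths through both = C(20, 13)·C(10, 7)·C(7, 1) = 65116800. Avoid both = 12875774670 − 1884511200 − 210315105 + 65116800 = 10846065165.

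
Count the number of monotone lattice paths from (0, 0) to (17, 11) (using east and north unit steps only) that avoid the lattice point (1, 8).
Number of paths = 21465459

Total paths from (0, 0) to (17, 11): C(28, 17) = 21474180. Paths through (1, 8): (paths (0, 0) → (1, 8)) × (paths (1, 8) → (17, 11)) = C(9, 1) · C(19, 16) = 9 · 969 = 8721. Avoidance count = 21474180 − 8721 = 21465459.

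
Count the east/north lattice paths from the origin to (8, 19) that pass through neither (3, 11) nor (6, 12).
Number of paths = 1135719

Inclusion–exclusion. Total paths: C(27, 8) = 2220075. Through P₁: C(14, 3)·C(13, 5) = 468468. Through P₂: C(18, 6)·C(9, 2) = 668304. Since P₁ is strictly southwest of P₂, a monotone path through both must visit P₁ then P₂; paths through both = C(14, 3)·C(4, 3)·C(9, 2) = 52416. Avoid both = 2220075 − 468468 − 668304 + 52416 = 1135719.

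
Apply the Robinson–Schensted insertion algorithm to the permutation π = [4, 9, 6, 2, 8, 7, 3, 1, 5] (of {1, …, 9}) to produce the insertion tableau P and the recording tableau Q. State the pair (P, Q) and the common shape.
P = [1, 3, 5] / [2, 6, 7] / [4] / [8] / [9];  Q = [1, 2, 5] / [3, 6, 9] / [4] / [7] / [8];  common shape = (3, 3, 1, 1, 1)

Row-insert the values π_1, π_2, … into P one at a time, bumping the leftmost entry strictly greater than the inserted value down to the next row. The recording tableau Q records, in position (i, j), the step at which that cell was added to P.
  Insert 4 (step 1): P = [4];  Q = [1]
  Insert 9 (step 2): P = [4, 9];  Q = [1, 2]
  Insert 6 (step 3): P = [4, 6] / [9];  Q = [1, 2] / [3]
  Insert 2 (step 4): P = [2, 6] / [4] / [9];  Q = [1, 2] / [3] / [4]
  Insert 8 (step 5): P = [2, 6, 8] / [4] / [9];  Q = [1, 2, 5] / [3] / [4]
  Insert 7 (step 6): P = [2, 6, 7] / [4, 8] / [9];  Q = [1, 2, 5] / [3, 6] / [4]
  Insert 3 (step 7): P = [2, 3, 7] / [4, 6] / [8] / [9];  Q = [1, 2, 5] / [3, 6] / [4] / [7]
  Insert 1 (step 8): P = [1, 3, 7] / [2, 6] / [4] / [8] / [9];  Q = [1, 2, 5] / [3, 6] / [4] / [7] / [8]
  Insert 5 (step 9): P = [1, 3, 5] / [2, 6, 7] / [4] / [8] / [9];  Q = [1, 2, 5] / [3, 6, 9] / [4] / [7] / [8]
Final shape: (3, 3, 1, 1, 1).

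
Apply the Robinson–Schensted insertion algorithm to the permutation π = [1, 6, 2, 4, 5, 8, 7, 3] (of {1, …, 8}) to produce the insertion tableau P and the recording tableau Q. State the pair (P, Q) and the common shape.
P = [1, 2, 3, 5, 7] / [4, 8] / [6];  Q = [1, 2, 4, 5, 6] / [3, 7] / [8];  common shape = (5, 2, 1)

Row-insert the values π_1, π_2, … into P one at a time, bumping the leftmost entry strictly greater than the inserted value down to the next row. The recording tableau Q records, in position (i, j), the step at which that cell was added to P.
  Insert 1 (step 1): P = [1];  Q = [1]
  Insert 6 (step 2): P = [1, 6];  Q = [1, 2]
  Insert 2 (step 3): P = [1, 2] / [6];  Q = [1, 2] / [3]
  Insert 4 (step 4): P = [1, 2, 4] / [6];  Q = [1, 2, 4] / [3]
  Insert 5 (step 5): P = [1, 2, 4, 5] / [6];  Q = [1, 2, 4, 5] / [3]
  Insert 8 (step 6): P = [1, 2, 4, 5, 8] / [6];  Q = [1, 2, 4, 5, 6] / [3]
  Insert 7 (step 7): P = [1, 2, 4, 5, 7] / [6, 8];  Q = [1, 2, 4, 5, 6] / [3, 7]
  Insert 3 (step 8): P = [1, 2, 3, 5, 7] / [4, 8] / [6];  Q = [1, 2, 4, 5, 6] / [3, 7] / [8]
Final shape: (5, 2, 1).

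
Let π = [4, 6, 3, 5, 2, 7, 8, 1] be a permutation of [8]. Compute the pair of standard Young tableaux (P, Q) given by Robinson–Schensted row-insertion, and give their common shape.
P = [1, 5, 7, 8] / [2, 6] / [3] / [4];  Q = [1, 2, 6, 7] / [3, 4] / [5] / [8];  common shape = (4, 2, 1, 1)

Row-insert the values π_1, π_2, … into P one at a time, bumping the leftmost entry strictly greater than the inserted value down to the next row. The recording tableau Q records, in position (i, j), the step at which that cell was added to P.
  Insert 4 (step 1): P = [4];  Q = [1]
  Insert 6 (step 2): P = [4, 6];  Q = [1, 2]
  Insert 3 (step 3): P = [3, 6] / [4];  Q = [1, 2] / [3]
  Insert 5 (step 4): P = [3, 5] / [4, 6];  Q = [1, 2] / [3, 4]
  Insert 2 (step 5): P = [2, 5] / [3, 6] / [4];  Q = [1, 2] / [3, 4] / [5]
  Insert 7 (step 6): P = [2, 5, 7] / [3, 6] / [4];  Q = [1, 2, 6] / [3, 4] / [5]
  Insert 8 (step 7): P = [2, 5, 7, 8] / [3, 6] / [4];  Q = [1, 2, 6, 7] / [3, 4] / [5]
  Insert 1 (step 8): P = [1, 5, 7, 8] / [2, 6] / [3] / [4];  Q = [1, 2, 6, 7] / [3, 4] / [5] / [8]
Final shape: (4, 2, 1, 1).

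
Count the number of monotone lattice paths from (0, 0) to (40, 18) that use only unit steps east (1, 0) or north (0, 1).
Number of paths = 449972009097765

A monotone lattice path from (0, 0) to (40, 18) consists of 40 east steps and 18 north steps in some order, so it is determined by which 40 of the 58 steps are east. The count is C(58, 40) = 449972009097765.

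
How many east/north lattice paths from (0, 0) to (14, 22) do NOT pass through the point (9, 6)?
Number of paths = 3694450455

Total paths from (0, 0) to (14, 22): C(36, 14) = 3796297200. Paths through (9, 6): (paths (0, 0) → (9, 6)) × (paths (9, 6) → (14, 22)) = C(15, 9) · C(21, 5) = 5005 · 20349 = 101846745. Avoidance count = 3796297200 − 101846745 = 3694450455.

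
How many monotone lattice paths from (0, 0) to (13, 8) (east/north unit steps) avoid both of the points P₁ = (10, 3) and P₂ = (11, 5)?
Number of paths = 152374

Inclusion–exclusion. Total paths: C(21, 13) = 203490. Through P₁: C(13, 10)·C(8, 3) = 16016. Through P₂: C(16, 11)·C(5, 2) = 43680. Since P₁ is strictly southwest of P₂, a monotone path through both must visit P₁ then P₂; paths through both = C(13, 10)·C(3, 1)·C(5, 2) = 8580. Avoid both = 203490 − 16016 − 43680 + 8580 = 152374.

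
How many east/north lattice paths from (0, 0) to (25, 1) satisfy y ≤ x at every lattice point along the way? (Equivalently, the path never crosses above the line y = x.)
Number of paths = 25

By the reflection principle (André's argument), the number of monotone paths to (25, 1) with n ≤ m that never go above y = x is C(26, 25) − C(26, 26) = 26 − 1 = 25.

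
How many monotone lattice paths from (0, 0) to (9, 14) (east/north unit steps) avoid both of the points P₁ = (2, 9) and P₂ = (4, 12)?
Number of paths = 746960

Inclusion–exclusion. Total paths: C(23, 9) = 817190. Through P₁: C(11, 2)·C(12, 7) = 43560. Through P₂: C(16, 4)·C(7, 5) = 38220. Since P₁ is strictly southwest of P₂, a monotone path through both must visit P₁ then P₂; paths through both = C(11, 2)·C(5, 2)·C(7, 5) = 11550. Avoid both = 817190 − 43560 − 38220 + 11550 = 746960.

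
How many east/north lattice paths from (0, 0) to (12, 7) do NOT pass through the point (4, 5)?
Number of paths = 44718

Total paths from (0, 0) to (12, 7): C(19, 12) = 50388. Paths through (4, 5): (paths (0, 0) → (4, 5)) × (paths (4, 5) → (12, 7)) = C(9, 4) · C(10, 8) = 126 · 45 = 5670. Avoidance count = 50388 − 5670 = 44718.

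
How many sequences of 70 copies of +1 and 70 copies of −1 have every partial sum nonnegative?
C_70 = 1321422108420282270489942177190229544600

These ballot sequences are counted by the Catalan number C_n = (1/(n + 1)) · C(2n, n). For n = 70: C_70 = (1/71) · C(140, 70) = 93820969697840041204785894580506297666600/71 = 1321422108420282270489942177190229544600.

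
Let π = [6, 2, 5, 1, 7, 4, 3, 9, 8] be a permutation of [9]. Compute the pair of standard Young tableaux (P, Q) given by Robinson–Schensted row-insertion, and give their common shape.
P = [1, 3, 7, 8] / [2, 4, 9] / [5] / [6];  Q = [1, 3, 5, 8] / [2, 6, 9] / [4] / [7];  common shape = (4, 3, 1, 1)

Row-insert the values π_1, π_2, … into P one at a time, bumping the leftmost entry strictly greater than the inserted value down to the next row. The recording tableau Q records, in position (i, j), the step at which that cell was added to P.
  Insert 6 (step 1): P = [6];  Q = [1]
  Insert 2 (step 2): P = [2] / [6];  Q = [1] / [2]
  Insert 5 (step 3): P = [2, 5] / [6];  Q = [1, 3] / [2]
  Insert 1 (step 4): P = [1, 5] / [2] / [6];  Q = [1, 3] / [2] / [4]
  Insert 7 (step 5): P = [1, 5, 7] / [2] / [6];  Q = [1, 3, 5] / [2] / [4]
  Insert 4 (step 6): P = [1, 4, 7] / [2, 5] / [6];  Q = [1, 3, 5] / [2, 6] / [4]
  Insert 3 (step 7): P = [1, 3, 7] / [2, 4] / [5] / [6];  Q = [1, 3, 5] / [2, 6] / [4] / [7]
  Insert 9 (step 8): P = [1, 3, 7, 9] / [2, 4] / [5] / [6];  Q = [1, 3, 5, 8] / [2, 6] / [4] / [7]
  Insert 8 (step 9): P = [1, 3, 7, 8] / [2, 4, 9] / [5] / [6];  Q = [1, 3, 5, 8] / [2, 6, 9] / [4] / [7]
Final shape: (4, 3, 1, 1).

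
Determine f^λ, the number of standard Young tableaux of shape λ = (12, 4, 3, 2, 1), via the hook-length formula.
# SYT of shape (12, 4, 3, 2, 1) = 219490128

Hook-length formula: f^λ = n! / Π hook(c), product over all cells c of the Young diagram. For λ = (12, 4, 3, 2, 1), n = 22 boxes. Hook lengths by row (left-to-right, top-to-bottom): [16, 14, 12, 10, 8, 7, 6, 5, 4, 3, 2, 1]; [7, 5, 3, 1]; [5, 3, 1]; [3, 1]; [1]. Product of hooks = 5120962560000. So f^λ = 22! / 5120962560000 = 1124000727777607680000 / 5120962560000 = 219490128.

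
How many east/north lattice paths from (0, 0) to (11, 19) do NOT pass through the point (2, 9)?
Number of paths = 49546510

Total paths from (0, 0) to (11, 19): C(30, 11) = 54627300. Paths through (2, 9): (paths (0, 0) → (2, 9)) × (paths (2, 9) → (11, 19)) = C(11, 2) · C(19, 9) = 55 · 92378 = 5080790. Avoidance count = 54627300 − 5080790 = 49546510.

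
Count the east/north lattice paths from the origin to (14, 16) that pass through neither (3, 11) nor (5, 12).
Number of paths = 140189083

Inclusion–exclusion. Total paths: C(30, 14) = 145422675. Through P₁: C(14, 3)·C(16, 11) = 1589952. Through P₂: C(17, 5)·C(13, 9) = 4424420. Since P₁ is strictly southwest of P₂, a monotone path through both must visit P₁ then P₂; paths through both = C(14, 3)·C(3, 2)·C(13, 9) = 780780. Avoid both = 145422675 − 1589952 − 4424420 + 780780 = 140189083.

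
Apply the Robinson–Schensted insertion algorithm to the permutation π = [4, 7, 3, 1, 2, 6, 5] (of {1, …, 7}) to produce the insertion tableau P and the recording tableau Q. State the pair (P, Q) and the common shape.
P = [1, 2, 5] / [3, 6] / [4, 7];  Q = [1, 2, 6] / [3, 5] / [4, 7];  common shape = (3, 2, 2)

Row-insert the values π_1, π_2, … into P one at a time, bumping the leftmost entry strictly greater than the inserted value down to the next row. The recording tableau Q records, in position (i, j), the step at which that cell was added to P.
  Insert 4 (step 1): P = [4];  Q = [1]
  Insert 7 (step 2): P = [4, 7];  Q = [1, 2]
  Insert 3 (step 3): P = [3, 7] / [4];  Q = [1, 2] / [3]
  Insert 1 (step 4): P = [1, 7] / [3] / [4];  Q = [1, 2] / [3] / [4]
  Insert 2 (step 5): P = [1, 2] / [3, 7] / [4];  Q = [1, 2] / [3, 5] / [4]
  Insert 6 (step 6): P = [1, 2, 6] / [3, 7] / [4];  Q = [1, 2, 6] / [3, 5] / [4]
  Insert 5 (step 7): P = [1, 2, 5] / [3, 6] / [4, 7];  Q = [1, 2, 6] / [3, 5] / [4, 7]
Final shape: (3, 2, 2).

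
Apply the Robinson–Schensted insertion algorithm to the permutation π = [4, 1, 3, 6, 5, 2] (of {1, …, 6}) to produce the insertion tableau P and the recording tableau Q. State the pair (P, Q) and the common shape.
P = [1, 2, 5] / [3, 6] / [4];  Q = [1, 3, 4] / [2, 5] / [6];  common shape = (3, 2, 1)

Row-insert the values π_1, π_2, … into P one at a time, bumping the leftmost entry strictly greater than the inserted value down to the next row. The recording tableau Q records, in position (i, j), the step at which that cell was added to P.
  Insert 4 (step 1): P = [4];  Q = [1]
  Insert 1 (step 2): P = [1] / [4];  Q = [1] / [2]
  Insert 3 (step 3): P = [1, 3] / [4];  Q = [1, 3] / [2]
  Insert 6 (step 4): P = [1, 3, 6] / [4];  Q = [1, 3, 4] / [2]
  Insert 5 (step 5): P = [1, 3, 5] / [4, 6];  Q = [1, 3, 4] / [2, 5]
  Insert 2 (step 6): P = [1, 2, 5] / [3, 6] / [4];  Q = [1, 3, 4] / [2, 5] / [6]
Final shape: (3, 2, 1).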